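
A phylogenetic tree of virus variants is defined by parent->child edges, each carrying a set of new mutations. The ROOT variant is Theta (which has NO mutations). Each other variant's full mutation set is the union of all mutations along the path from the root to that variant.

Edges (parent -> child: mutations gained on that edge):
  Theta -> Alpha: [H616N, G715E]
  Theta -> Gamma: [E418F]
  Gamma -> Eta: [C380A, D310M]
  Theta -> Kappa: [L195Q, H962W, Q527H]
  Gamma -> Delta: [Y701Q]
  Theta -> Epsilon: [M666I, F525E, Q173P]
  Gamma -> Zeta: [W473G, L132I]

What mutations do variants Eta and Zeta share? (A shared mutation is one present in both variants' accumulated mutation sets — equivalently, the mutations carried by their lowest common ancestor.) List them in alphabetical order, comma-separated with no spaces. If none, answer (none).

Accumulating mutations along path to Eta:
  At Theta: gained [] -> total []
  At Gamma: gained ['E418F'] -> total ['E418F']
  At Eta: gained ['C380A', 'D310M'] -> total ['C380A', 'D310M', 'E418F']
Mutations(Eta) = ['C380A', 'D310M', 'E418F']
Accumulating mutations along path to Zeta:
  At Theta: gained [] -> total []
  At Gamma: gained ['E418F'] -> total ['E418F']
  At Zeta: gained ['W473G', 'L132I'] -> total ['E418F', 'L132I', 'W473G']
Mutations(Zeta) = ['E418F', 'L132I', 'W473G']
Intersection: ['C380A', 'D310M', 'E418F'] ∩ ['E418F', 'L132I', 'W473G'] = ['E418F']

Answer: E418F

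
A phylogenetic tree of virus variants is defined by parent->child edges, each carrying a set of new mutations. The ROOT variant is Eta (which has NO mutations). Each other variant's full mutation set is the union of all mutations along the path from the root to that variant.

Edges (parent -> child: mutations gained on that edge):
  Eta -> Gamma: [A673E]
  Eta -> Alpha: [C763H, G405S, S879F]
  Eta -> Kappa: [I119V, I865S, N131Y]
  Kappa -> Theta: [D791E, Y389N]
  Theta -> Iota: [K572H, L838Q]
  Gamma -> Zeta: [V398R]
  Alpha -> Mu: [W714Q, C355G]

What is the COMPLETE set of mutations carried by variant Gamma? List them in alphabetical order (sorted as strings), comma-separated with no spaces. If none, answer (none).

At Eta: gained [] -> total []
At Gamma: gained ['A673E'] -> total ['A673E']

Answer: A673E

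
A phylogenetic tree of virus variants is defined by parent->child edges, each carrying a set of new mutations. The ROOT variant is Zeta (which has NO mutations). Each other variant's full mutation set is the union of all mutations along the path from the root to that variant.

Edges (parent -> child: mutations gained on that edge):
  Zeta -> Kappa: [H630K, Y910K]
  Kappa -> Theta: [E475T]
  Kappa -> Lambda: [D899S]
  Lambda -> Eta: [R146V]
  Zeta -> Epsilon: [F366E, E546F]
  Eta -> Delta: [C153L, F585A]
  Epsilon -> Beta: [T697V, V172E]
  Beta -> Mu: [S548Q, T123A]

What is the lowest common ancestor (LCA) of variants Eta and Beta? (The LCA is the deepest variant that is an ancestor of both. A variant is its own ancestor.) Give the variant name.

Path from root to Eta: Zeta -> Kappa -> Lambda -> Eta
  ancestors of Eta: {Zeta, Kappa, Lambda, Eta}
Path from root to Beta: Zeta -> Epsilon -> Beta
  ancestors of Beta: {Zeta, Epsilon, Beta}
Common ancestors: {Zeta}
Walk up from Beta: Beta (not in ancestors of Eta), Epsilon (not in ancestors of Eta), Zeta (in ancestors of Eta)
Deepest common ancestor (LCA) = Zeta

Answer: Zeta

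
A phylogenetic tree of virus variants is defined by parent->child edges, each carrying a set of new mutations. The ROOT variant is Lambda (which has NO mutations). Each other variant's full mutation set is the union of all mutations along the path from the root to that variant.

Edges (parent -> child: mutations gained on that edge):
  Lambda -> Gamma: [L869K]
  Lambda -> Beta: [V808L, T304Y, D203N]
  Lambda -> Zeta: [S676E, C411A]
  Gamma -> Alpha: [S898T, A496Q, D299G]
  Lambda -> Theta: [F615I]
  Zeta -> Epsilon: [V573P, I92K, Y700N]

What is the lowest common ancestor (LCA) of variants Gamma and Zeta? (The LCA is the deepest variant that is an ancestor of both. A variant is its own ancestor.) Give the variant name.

Answer: Lambda

Derivation:
Path from root to Gamma: Lambda -> Gamma
  ancestors of Gamma: {Lambda, Gamma}
Path from root to Zeta: Lambda -> Zeta
  ancestors of Zeta: {Lambda, Zeta}
Common ancestors: {Lambda}
Walk up from Zeta: Zeta (not in ancestors of Gamma), Lambda (in ancestors of Gamma)
Deepest common ancestor (LCA) = Lambda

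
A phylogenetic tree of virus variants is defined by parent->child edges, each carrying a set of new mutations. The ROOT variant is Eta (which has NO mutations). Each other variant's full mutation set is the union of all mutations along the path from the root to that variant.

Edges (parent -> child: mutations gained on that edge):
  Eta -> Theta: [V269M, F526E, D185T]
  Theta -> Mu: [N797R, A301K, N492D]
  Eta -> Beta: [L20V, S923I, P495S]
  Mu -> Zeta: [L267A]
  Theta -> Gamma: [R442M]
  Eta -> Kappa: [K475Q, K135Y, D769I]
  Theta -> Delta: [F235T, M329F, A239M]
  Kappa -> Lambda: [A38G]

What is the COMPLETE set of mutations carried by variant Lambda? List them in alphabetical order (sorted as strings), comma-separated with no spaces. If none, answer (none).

At Eta: gained [] -> total []
At Kappa: gained ['K475Q', 'K135Y', 'D769I'] -> total ['D769I', 'K135Y', 'K475Q']
At Lambda: gained ['A38G'] -> total ['A38G', 'D769I', 'K135Y', 'K475Q']

Answer: A38G,D769I,K135Y,K475Q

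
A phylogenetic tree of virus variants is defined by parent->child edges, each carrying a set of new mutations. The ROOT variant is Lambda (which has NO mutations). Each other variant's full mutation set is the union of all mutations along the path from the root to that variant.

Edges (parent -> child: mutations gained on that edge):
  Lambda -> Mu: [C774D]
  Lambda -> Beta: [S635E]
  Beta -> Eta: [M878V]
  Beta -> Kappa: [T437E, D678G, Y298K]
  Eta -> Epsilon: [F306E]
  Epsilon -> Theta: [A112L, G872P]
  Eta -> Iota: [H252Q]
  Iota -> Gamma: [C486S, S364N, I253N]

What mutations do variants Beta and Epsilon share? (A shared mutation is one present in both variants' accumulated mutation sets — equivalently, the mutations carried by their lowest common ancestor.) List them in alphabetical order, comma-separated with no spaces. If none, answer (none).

Answer: S635E

Derivation:
Accumulating mutations along path to Beta:
  At Lambda: gained [] -> total []
  At Beta: gained ['S635E'] -> total ['S635E']
Mutations(Beta) = ['S635E']
Accumulating mutations along path to Epsilon:
  At Lambda: gained [] -> total []
  At Beta: gained ['S635E'] -> total ['S635E']
  At Eta: gained ['M878V'] -> total ['M878V', 'S635E']
  At Epsilon: gained ['F306E'] -> total ['F306E', 'M878V', 'S635E']
Mutations(Epsilon) = ['F306E', 'M878V', 'S635E']
Intersection: ['S635E'] ∩ ['F306E', 'M878V', 'S635E'] = ['S635E']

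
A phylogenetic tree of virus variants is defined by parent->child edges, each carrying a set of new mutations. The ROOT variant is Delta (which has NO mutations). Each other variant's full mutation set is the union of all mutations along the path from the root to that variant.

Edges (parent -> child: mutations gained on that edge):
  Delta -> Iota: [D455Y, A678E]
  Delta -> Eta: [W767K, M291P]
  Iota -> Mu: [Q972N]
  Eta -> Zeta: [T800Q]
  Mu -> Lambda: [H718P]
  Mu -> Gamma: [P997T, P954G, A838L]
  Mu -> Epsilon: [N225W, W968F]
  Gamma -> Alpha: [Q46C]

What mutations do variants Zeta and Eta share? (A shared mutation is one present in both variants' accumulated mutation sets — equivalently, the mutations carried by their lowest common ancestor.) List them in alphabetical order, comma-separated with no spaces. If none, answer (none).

Answer: M291P,W767K

Derivation:
Accumulating mutations along path to Zeta:
  At Delta: gained [] -> total []
  At Eta: gained ['W767K', 'M291P'] -> total ['M291P', 'W767K']
  At Zeta: gained ['T800Q'] -> total ['M291P', 'T800Q', 'W767K']
Mutations(Zeta) = ['M291P', 'T800Q', 'W767K']
Accumulating mutations along path to Eta:
  At Delta: gained [] -> total []
  At Eta: gained ['W767K', 'M291P'] -> total ['M291P', 'W767K']
Mutations(Eta) = ['M291P', 'W767K']
Intersection: ['M291P', 'T800Q', 'W767K'] ∩ ['M291P', 'W767K'] = ['M291P', 'W767K']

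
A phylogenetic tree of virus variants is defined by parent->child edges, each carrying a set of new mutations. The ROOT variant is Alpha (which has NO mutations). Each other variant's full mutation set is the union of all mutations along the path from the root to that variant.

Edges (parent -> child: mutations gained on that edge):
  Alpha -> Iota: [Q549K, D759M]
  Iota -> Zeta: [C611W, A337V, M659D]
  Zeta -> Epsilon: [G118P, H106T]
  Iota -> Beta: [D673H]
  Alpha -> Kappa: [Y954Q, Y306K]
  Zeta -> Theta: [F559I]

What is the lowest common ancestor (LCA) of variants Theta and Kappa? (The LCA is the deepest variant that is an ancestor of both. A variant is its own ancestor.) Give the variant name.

Answer: Alpha

Derivation:
Path from root to Theta: Alpha -> Iota -> Zeta -> Theta
  ancestors of Theta: {Alpha, Iota, Zeta, Theta}
Path from root to Kappa: Alpha -> Kappa
  ancestors of Kappa: {Alpha, Kappa}
Common ancestors: {Alpha}
Walk up from Kappa: Kappa (not in ancestors of Theta), Alpha (in ancestors of Theta)
Deepest common ancestor (LCA) = Alpha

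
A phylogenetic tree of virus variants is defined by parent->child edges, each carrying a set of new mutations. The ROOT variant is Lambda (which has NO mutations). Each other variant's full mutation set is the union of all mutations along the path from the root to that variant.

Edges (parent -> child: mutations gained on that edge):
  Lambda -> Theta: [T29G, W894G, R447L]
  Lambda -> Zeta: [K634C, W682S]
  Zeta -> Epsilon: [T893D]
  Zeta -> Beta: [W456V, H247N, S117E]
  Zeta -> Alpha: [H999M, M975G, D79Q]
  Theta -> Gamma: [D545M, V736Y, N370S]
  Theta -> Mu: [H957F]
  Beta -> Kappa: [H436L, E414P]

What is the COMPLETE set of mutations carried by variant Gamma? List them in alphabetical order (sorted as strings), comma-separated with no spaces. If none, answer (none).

Answer: D545M,N370S,R447L,T29G,V736Y,W894G

Derivation:
At Lambda: gained [] -> total []
At Theta: gained ['T29G', 'W894G', 'R447L'] -> total ['R447L', 'T29G', 'W894G']
At Gamma: gained ['D545M', 'V736Y', 'N370S'] -> total ['D545M', 'N370S', 'R447L', 'T29G', 'V736Y', 'W894G']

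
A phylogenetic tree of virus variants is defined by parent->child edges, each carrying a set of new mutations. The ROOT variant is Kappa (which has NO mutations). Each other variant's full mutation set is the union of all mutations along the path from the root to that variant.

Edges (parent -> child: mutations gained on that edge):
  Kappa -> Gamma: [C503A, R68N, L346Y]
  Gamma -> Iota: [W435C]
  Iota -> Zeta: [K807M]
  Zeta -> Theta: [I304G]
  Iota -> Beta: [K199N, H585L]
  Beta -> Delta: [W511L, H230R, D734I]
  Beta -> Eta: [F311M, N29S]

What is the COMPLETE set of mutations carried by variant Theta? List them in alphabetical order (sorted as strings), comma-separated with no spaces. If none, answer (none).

At Kappa: gained [] -> total []
At Gamma: gained ['C503A', 'R68N', 'L346Y'] -> total ['C503A', 'L346Y', 'R68N']
At Iota: gained ['W435C'] -> total ['C503A', 'L346Y', 'R68N', 'W435C']
At Zeta: gained ['K807M'] -> total ['C503A', 'K807M', 'L346Y', 'R68N', 'W435C']
At Theta: gained ['I304G'] -> total ['C503A', 'I304G', 'K807M', 'L346Y', 'R68N', 'W435C']

Answer: C503A,I304G,K807M,L346Y,R68N,W435C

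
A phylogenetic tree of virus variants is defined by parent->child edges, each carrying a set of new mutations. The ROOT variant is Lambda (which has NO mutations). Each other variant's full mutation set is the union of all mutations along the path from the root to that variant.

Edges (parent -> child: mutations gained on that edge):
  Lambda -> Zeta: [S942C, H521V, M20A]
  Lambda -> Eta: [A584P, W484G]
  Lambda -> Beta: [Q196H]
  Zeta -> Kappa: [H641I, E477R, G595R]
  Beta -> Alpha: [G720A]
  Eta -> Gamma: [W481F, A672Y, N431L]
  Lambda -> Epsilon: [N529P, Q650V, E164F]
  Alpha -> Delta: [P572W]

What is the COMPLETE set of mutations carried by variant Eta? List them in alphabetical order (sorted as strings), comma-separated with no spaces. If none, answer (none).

At Lambda: gained [] -> total []
At Eta: gained ['A584P', 'W484G'] -> total ['A584P', 'W484G']

Answer: A584P,W484G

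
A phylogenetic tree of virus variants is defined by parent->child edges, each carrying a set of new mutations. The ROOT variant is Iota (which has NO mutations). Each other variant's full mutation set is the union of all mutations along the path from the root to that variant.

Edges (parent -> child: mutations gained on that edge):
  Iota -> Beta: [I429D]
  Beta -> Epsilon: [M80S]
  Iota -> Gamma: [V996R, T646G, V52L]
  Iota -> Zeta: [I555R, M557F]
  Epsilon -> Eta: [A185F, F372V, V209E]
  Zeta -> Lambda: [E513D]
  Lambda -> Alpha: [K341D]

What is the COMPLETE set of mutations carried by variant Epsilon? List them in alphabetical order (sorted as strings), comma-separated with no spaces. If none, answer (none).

Answer: I429D,M80S

Derivation:
At Iota: gained [] -> total []
At Beta: gained ['I429D'] -> total ['I429D']
At Epsilon: gained ['M80S'] -> total ['I429D', 'M80S']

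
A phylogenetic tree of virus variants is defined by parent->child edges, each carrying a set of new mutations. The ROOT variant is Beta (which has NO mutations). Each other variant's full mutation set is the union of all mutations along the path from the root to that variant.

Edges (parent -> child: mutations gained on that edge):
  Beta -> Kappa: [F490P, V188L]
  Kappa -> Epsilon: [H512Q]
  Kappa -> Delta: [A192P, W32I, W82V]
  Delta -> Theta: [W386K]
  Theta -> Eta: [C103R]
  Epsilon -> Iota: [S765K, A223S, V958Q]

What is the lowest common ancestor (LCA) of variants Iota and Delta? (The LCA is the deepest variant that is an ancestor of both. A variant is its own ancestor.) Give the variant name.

Path from root to Iota: Beta -> Kappa -> Epsilon -> Iota
  ancestors of Iota: {Beta, Kappa, Epsilon, Iota}
Path from root to Delta: Beta -> Kappa -> Delta
  ancestors of Delta: {Beta, Kappa, Delta}
Common ancestors: {Beta, Kappa}
Walk up from Delta: Delta (not in ancestors of Iota), Kappa (in ancestors of Iota), Beta (in ancestors of Iota)
Deepest common ancestor (LCA) = Kappa

Answer: Kappa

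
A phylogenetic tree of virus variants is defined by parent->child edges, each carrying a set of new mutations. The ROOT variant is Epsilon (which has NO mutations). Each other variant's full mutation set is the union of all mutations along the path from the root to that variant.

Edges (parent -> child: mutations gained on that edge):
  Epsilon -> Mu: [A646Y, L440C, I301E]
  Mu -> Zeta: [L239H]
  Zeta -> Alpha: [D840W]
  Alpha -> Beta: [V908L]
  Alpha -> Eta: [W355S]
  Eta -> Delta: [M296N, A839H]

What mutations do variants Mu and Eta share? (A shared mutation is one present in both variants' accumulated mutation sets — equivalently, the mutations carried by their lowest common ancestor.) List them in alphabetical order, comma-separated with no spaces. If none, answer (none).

Answer: A646Y,I301E,L440C

Derivation:
Accumulating mutations along path to Mu:
  At Epsilon: gained [] -> total []
  At Mu: gained ['A646Y', 'L440C', 'I301E'] -> total ['A646Y', 'I301E', 'L440C']
Mutations(Mu) = ['A646Y', 'I301E', 'L440C']
Accumulating mutations along path to Eta:
  At Epsilon: gained [] -> total []
  At Mu: gained ['A646Y', 'L440C', 'I301E'] -> total ['A646Y', 'I301E', 'L440C']
  At Zeta: gained ['L239H'] -> total ['A646Y', 'I301E', 'L239H', 'L440C']
  At Alpha: gained ['D840W'] -> total ['A646Y', 'D840W', 'I301E', 'L239H', 'L440C']
  At Eta: gained ['W355S'] -> total ['A646Y', 'D840W', 'I301E', 'L239H', 'L440C', 'W355S']
Mutations(Eta) = ['A646Y', 'D840W', 'I301E', 'L239H', 'L440C', 'W355S']
Intersection: ['A646Y', 'I301E', 'L440C'] ∩ ['A646Y', 'D840W', 'I301E', 'L239H', 'L440C', 'W355S'] = ['A646Y', 'I301E', 'L440C']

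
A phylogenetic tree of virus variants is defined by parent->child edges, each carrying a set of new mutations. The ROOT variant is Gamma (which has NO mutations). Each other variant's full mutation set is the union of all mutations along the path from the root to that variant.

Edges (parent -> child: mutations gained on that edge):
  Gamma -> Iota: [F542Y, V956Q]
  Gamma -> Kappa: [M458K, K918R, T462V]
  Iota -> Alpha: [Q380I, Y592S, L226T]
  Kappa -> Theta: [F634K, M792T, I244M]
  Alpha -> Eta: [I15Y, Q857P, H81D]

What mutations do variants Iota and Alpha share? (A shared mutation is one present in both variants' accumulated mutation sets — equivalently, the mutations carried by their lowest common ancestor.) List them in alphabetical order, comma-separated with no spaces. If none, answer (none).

Accumulating mutations along path to Iota:
  At Gamma: gained [] -> total []
  At Iota: gained ['F542Y', 'V956Q'] -> total ['F542Y', 'V956Q']
Mutations(Iota) = ['F542Y', 'V956Q']
Accumulating mutations along path to Alpha:
  At Gamma: gained [] -> total []
  At Iota: gained ['F542Y', 'V956Q'] -> total ['F542Y', 'V956Q']
  At Alpha: gained ['Q380I', 'Y592S', 'L226T'] -> total ['F542Y', 'L226T', 'Q380I', 'V956Q', 'Y592S']
Mutations(Alpha) = ['F542Y', 'L226T', 'Q380I', 'V956Q', 'Y592S']
Intersection: ['F542Y', 'V956Q'] ∩ ['F542Y', 'L226T', 'Q380I', 'V956Q', 'Y592S'] = ['F542Y', 'V956Q']

Answer: F542Y,V956Q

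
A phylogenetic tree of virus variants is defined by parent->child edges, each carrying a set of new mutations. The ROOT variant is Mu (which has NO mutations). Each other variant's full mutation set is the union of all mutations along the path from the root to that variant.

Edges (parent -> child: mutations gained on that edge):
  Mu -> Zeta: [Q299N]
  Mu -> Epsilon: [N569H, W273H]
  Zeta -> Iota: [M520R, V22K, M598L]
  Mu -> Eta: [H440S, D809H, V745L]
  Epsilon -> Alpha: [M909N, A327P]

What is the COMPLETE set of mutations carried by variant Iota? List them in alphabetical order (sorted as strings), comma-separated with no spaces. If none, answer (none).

At Mu: gained [] -> total []
At Zeta: gained ['Q299N'] -> total ['Q299N']
At Iota: gained ['M520R', 'V22K', 'M598L'] -> total ['M520R', 'M598L', 'Q299N', 'V22K']

Answer: M520R,M598L,Q299N,V22K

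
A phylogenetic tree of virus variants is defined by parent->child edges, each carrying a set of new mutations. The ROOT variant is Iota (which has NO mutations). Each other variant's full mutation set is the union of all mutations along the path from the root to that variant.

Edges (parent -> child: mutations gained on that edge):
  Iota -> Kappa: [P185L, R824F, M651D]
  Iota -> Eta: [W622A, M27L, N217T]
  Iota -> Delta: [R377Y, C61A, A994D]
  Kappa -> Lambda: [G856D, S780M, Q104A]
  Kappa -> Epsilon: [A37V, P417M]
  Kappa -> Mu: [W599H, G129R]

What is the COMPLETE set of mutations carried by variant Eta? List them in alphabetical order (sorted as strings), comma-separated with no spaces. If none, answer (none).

At Iota: gained [] -> total []
At Eta: gained ['W622A', 'M27L', 'N217T'] -> total ['M27L', 'N217T', 'W622A']

Answer: M27L,N217T,W622A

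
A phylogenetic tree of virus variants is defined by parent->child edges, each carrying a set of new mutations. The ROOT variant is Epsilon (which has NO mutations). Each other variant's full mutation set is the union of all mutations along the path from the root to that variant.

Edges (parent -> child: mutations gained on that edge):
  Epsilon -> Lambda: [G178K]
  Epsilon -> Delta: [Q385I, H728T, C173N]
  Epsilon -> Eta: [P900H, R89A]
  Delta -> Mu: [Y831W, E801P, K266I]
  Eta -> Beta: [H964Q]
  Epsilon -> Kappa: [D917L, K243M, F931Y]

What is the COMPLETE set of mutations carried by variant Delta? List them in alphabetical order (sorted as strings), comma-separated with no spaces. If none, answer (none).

At Epsilon: gained [] -> total []
At Delta: gained ['Q385I', 'H728T', 'C173N'] -> total ['C173N', 'H728T', 'Q385I']

Answer: C173N,H728T,Q385I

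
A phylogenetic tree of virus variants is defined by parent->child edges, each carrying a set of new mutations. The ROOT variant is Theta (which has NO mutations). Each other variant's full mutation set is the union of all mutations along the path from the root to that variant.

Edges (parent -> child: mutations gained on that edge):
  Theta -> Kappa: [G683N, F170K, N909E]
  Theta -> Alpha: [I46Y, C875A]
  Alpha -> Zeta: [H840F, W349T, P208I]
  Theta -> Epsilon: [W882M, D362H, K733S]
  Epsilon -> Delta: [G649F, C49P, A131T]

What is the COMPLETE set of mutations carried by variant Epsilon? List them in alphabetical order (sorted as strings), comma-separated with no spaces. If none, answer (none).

Answer: D362H,K733S,W882M

Derivation:
At Theta: gained [] -> total []
At Epsilon: gained ['W882M', 'D362H', 'K733S'] -> total ['D362H', 'K733S', 'W882M']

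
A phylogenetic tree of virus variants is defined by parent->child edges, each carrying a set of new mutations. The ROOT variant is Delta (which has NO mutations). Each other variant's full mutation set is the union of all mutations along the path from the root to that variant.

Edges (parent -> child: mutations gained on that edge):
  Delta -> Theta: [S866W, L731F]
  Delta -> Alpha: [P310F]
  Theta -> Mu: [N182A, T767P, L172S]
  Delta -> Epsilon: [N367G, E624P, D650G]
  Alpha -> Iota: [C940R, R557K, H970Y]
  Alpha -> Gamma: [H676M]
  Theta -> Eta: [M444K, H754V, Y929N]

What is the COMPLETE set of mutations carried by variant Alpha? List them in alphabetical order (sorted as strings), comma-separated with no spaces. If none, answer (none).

Answer: P310F

Derivation:
At Delta: gained [] -> total []
At Alpha: gained ['P310F'] -> total ['P310F']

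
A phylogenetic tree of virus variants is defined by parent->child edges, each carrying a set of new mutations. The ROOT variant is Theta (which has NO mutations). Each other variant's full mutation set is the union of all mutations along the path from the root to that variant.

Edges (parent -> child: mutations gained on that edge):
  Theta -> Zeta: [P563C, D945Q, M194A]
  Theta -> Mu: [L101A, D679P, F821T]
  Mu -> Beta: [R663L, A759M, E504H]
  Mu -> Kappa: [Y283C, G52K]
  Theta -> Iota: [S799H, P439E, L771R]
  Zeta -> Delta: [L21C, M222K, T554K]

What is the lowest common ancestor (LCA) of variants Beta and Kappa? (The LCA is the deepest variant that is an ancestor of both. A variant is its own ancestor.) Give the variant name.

Path from root to Beta: Theta -> Mu -> Beta
  ancestors of Beta: {Theta, Mu, Beta}
Path from root to Kappa: Theta -> Mu -> Kappa
  ancestors of Kappa: {Theta, Mu, Kappa}
Common ancestors: {Theta, Mu}
Walk up from Kappa: Kappa (not in ancestors of Beta), Mu (in ancestors of Beta), Theta (in ancestors of Beta)
Deepest common ancestor (LCA) = Mu

Answer: Mu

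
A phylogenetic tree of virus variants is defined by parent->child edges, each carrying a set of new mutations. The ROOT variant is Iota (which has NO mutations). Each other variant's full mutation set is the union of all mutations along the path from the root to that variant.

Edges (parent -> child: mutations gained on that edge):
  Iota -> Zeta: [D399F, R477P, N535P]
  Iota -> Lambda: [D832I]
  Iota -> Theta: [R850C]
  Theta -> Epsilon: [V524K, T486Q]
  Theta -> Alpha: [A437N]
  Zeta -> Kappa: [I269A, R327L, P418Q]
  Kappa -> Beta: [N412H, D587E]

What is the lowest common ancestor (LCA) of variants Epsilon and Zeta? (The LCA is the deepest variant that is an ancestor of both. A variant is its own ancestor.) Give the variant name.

Path from root to Epsilon: Iota -> Theta -> Epsilon
  ancestors of Epsilon: {Iota, Theta, Epsilon}
Path from root to Zeta: Iota -> Zeta
  ancestors of Zeta: {Iota, Zeta}
Common ancestors: {Iota}
Walk up from Zeta: Zeta (not in ancestors of Epsilon), Iota (in ancestors of Epsilon)
Deepest common ancestor (LCA) = Iota

Answer: Iota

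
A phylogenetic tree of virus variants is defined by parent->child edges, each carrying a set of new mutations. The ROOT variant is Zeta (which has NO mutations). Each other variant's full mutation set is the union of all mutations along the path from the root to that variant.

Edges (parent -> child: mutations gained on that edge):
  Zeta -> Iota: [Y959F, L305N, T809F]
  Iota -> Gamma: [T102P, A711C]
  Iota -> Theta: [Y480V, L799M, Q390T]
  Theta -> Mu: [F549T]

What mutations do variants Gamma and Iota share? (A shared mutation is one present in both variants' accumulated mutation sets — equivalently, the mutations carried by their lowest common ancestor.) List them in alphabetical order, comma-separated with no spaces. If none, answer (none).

Answer: L305N,T809F,Y959F

Derivation:
Accumulating mutations along path to Gamma:
  At Zeta: gained [] -> total []
  At Iota: gained ['Y959F', 'L305N', 'T809F'] -> total ['L305N', 'T809F', 'Y959F']
  At Gamma: gained ['T102P', 'A711C'] -> total ['A711C', 'L305N', 'T102P', 'T809F', 'Y959F']
Mutations(Gamma) = ['A711C', 'L305N', 'T102P', 'T809F', 'Y959F']
Accumulating mutations along path to Iota:
  At Zeta: gained [] -> total []
  At Iota: gained ['Y959F', 'L305N', 'T809F'] -> total ['L305N', 'T809F', 'Y959F']
Mutations(Iota) = ['L305N', 'T809F', 'Y959F']
Intersection: ['A711C', 'L305N', 'T102P', 'T809F', 'Y959F'] ∩ ['L305N', 'T809F', 'Y959F'] = ['L305N', 'T809F', 'Y959F']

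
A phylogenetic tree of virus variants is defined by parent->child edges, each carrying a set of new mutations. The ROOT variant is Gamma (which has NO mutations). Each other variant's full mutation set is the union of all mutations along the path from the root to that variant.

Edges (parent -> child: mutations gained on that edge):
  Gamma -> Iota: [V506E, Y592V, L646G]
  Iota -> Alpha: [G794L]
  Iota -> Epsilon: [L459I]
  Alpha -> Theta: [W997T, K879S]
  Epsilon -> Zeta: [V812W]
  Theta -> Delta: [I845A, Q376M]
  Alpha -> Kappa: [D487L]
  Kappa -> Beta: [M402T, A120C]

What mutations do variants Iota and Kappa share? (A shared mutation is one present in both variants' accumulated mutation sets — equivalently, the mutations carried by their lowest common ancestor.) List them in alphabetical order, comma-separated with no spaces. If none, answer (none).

Answer: L646G,V506E,Y592V

Derivation:
Accumulating mutations along path to Iota:
  At Gamma: gained [] -> total []
  At Iota: gained ['V506E', 'Y592V', 'L646G'] -> total ['L646G', 'V506E', 'Y592V']
Mutations(Iota) = ['L646G', 'V506E', 'Y592V']
Accumulating mutations along path to Kappa:
  At Gamma: gained [] -> total []
  At Iota: gained ['V506E', 'Y592V', 'L646G'] -> total ['L646G', 'V506E', 'Y592V']
  At Alpha: gained ['G794L'] -> total ['G794L', 'L646G', 'V506E', 'Y592V']
  At Kappa: gained ['D487L'] -> total ['D487L', 'G794L', 'L646G', 'V506E', 'Y592V']
Mutations(Kappa) = ['D487L', 'G794L', 'L646G', 'V506E', 'Y592V']
Intersection: ['L646G', 'V506E', 'Y592V'] ∩ ['D487L', 'G794L', 'L646G', 'V506E', 'Y592V'] = ['L646G', 'V506E', 'Y592V']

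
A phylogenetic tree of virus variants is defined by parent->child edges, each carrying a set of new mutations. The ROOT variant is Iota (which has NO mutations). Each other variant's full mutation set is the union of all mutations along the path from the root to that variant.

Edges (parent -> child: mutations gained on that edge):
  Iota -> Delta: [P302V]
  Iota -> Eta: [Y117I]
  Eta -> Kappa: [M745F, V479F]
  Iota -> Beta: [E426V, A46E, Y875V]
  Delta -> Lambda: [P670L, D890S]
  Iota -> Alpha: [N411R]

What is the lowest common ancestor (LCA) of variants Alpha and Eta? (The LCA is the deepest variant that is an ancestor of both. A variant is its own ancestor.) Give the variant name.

Path from root to Alpha: Iota -> Alpha
  ancestors of Alpha: {Iota, Alpha}
Path from root to Eta: Iota -> Eta
  ancestors of Eta: {Iota, Eta}
Common ancestors: {Iota}
Walk up from Eta: Eta (not in ancestors of Alpha), Iota (in ancestors of Alpha)
Deepest common ancestor (LCA) = Iota

Answer: Iota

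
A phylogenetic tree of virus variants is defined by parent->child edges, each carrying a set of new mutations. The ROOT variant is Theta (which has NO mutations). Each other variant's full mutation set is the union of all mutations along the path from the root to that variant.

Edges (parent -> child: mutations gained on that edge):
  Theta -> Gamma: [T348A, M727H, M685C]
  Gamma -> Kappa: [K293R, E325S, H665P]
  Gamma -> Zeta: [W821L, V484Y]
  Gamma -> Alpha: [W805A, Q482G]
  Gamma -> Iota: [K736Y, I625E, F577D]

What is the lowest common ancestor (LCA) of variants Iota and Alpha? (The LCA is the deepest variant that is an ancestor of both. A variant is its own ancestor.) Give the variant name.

Answer: Gamma

Derivation:
Path from root to Iota: Theta -> Gamma -> Iota
  ancestors of Iota: {Theta, Gamma, Iota}
Path from root to Alpha: Theta -> Gamma -> Alpha
  ancestors of Alpha: {Theta, Gamma, Alpha}
Common ancestors: {Theta, Gamma}
Walk up from Alpha: Alpha (not in ancestors of Iota), Gamma (in ancestors of Iota), Theta (in ancestors of Iota)
Deepest common ancestor (LCA) = Gamma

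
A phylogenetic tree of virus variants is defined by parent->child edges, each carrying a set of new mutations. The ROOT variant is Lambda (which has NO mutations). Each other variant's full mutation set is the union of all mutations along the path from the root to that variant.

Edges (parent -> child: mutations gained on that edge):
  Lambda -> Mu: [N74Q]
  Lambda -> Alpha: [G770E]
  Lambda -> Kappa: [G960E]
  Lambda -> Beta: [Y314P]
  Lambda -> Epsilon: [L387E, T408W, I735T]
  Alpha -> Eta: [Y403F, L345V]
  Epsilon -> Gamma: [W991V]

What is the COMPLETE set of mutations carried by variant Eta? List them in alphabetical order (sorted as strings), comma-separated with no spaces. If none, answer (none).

At Lambda: gained [] -> total []
At Alpha: gained ['G770E'] -> total ['G770E']
At Eta: gained ['Y403F', 'L345V'] -> total ['G770E', 'L345V', 'Y403F']

Answer: G770E,L345V,Y403F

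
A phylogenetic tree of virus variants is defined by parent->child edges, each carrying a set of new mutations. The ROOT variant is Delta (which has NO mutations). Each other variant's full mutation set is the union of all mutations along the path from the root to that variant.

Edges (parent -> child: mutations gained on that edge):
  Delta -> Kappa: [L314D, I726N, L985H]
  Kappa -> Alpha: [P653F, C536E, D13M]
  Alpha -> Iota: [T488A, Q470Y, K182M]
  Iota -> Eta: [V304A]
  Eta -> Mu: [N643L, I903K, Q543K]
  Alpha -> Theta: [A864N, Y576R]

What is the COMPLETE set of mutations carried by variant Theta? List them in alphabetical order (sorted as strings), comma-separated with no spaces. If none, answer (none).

At Delta: gained [] -> total []
At Kappa: gained ['L314D', 'I726N', 'L985H'] -> total ['I726N', 'L314D', 'L985H']
At Alpha: gained ['P653F', 'C536E', 'D13M'] -> total ['C536E', 'D13M', 'I726N', 'L314D', 'L985H', 'P653F']
At Theta: gained ['A864N', 'Y576R'] -> total ['A864N', 'C536E', 'D13M', 'I726N', 'L314D', 'L985H', 'P653F', 'Y576R']

Answer: A864N,C536E,D13M,I726N,L314D,L985H,P653F,Y576R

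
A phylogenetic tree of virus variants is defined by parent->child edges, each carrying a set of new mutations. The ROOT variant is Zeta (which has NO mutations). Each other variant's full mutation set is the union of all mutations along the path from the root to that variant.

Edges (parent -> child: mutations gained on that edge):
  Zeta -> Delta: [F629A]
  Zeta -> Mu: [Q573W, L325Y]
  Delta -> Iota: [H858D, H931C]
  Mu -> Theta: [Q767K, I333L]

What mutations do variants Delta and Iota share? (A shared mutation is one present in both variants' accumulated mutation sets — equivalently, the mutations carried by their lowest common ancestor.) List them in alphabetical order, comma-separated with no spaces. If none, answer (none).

Accumulating mutations along path to Delta:
  At Zeta: gained [] -> total []
  At Delta: gained ['F629A'] -> total ['F629A']
Mutations(Delta) = ['F629A']
Accumulating mutations along path to Iota:
  At Zeta: gained [] -> total []
  At Delta: gained ['F629A'] -> total ['F629A']
  At Iota: gained ['H858D', 'H931C'] -> total ['F629A', 'H858D', 'H931C']
Mutations(Iota) = ['F629A', 'H858D', 'H931C']
Intersection: ['F629A'] ∩ ['F629A', 'H858D', 'H931C'] = ['F629A']

Answer: F629A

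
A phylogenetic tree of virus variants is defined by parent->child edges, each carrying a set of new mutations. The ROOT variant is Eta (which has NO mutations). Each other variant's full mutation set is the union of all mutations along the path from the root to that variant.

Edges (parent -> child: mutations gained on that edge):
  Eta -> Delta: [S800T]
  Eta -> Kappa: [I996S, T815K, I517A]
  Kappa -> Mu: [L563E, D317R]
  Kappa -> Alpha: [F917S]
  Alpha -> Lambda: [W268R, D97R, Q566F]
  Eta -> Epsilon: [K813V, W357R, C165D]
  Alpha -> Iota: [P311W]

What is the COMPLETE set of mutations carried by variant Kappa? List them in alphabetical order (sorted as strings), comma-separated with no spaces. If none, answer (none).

Answer: I517A,I996S,T815K

Derivation:
At Eta: gained [] -> total []
At Kappa: gained ['I996S', 'T815K', 'I517A'] -> total ['I517A', 'I996S', 'T815K']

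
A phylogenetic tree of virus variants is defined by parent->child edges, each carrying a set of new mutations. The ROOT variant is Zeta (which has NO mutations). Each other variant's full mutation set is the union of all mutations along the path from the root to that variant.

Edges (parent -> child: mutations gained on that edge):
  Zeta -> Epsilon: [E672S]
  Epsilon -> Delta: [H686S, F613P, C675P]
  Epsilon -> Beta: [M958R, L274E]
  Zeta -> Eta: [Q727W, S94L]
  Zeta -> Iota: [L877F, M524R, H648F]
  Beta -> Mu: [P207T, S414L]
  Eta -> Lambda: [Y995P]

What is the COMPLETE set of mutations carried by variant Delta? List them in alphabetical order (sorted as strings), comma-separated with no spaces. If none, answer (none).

Answer: C675P,E672S,F613P,H686S

Derivation:
At Zeta: gained [] -> total []
At Epsilon: gained ['E672S'] -> total ['E672S']
At Delta: gained ['H686S', 'F613P', 'C675P'] -> total ['C675P', 'E672S', 'F613P', 'H686S']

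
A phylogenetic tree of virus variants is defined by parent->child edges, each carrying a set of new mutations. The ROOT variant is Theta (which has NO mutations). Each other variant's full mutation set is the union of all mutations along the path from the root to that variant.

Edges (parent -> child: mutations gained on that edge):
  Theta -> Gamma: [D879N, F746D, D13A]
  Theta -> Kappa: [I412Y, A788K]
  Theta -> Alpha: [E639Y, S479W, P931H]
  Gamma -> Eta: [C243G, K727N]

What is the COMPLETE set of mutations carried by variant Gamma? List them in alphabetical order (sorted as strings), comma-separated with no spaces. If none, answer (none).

Answer: D13A,D879N,F746D

Derivation:
At Theta: gained [] -> total []
At Gamma: gained ['D879N', 'F746D', 'D13A'] -> total ['D13A', 'D879N', 'F746D']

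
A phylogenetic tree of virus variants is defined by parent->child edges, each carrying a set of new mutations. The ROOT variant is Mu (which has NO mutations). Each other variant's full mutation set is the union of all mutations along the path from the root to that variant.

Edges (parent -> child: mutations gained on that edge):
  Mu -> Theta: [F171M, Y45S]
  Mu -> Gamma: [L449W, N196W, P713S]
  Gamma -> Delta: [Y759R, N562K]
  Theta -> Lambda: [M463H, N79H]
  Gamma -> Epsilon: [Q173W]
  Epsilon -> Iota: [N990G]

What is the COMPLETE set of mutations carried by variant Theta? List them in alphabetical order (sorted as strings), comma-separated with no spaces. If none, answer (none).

At Mu: gained [] -> total []
At Theta: gained ['F171M', 'Y45S'] -> total ['F171M', 'Y45S']

Answer: F171M,Y45S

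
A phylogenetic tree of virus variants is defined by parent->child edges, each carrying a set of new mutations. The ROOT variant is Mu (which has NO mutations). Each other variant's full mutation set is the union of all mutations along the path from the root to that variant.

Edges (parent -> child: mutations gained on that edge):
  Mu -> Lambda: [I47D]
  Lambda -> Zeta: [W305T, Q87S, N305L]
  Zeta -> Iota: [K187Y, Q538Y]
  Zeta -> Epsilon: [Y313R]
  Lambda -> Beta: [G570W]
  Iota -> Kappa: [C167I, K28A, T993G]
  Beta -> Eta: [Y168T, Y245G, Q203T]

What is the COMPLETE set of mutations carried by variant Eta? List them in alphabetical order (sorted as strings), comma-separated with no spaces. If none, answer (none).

Answer: G570W,I47D,Q203T,Y168T,Y245G

Derivation:
At Mu: gained [] -> total []
At Lambda: gained ['I47D'] -> total ['I47D']
At Beta: gained ['G570W'] -> total ['G570W', 'I47D']
At Eta: gained ['Y168T', 'Y245G', 'Q203T'] -> total ['G570W', 'I47D', 'Q203T', 'Y168T', 'Y245G']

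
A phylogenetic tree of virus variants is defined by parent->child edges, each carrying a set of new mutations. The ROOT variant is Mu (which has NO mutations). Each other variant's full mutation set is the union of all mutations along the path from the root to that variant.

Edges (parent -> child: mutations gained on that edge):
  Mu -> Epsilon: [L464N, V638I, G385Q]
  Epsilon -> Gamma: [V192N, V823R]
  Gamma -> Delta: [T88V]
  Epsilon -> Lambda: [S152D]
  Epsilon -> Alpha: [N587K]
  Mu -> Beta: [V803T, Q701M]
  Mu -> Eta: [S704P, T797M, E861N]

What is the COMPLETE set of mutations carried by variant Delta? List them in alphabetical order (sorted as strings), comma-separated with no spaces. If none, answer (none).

Answer: G385Q,L464N,T88V,V192N,V638I,V823R

Derivation:
At Mu: gained [] -> total []
At Epsilon: gained ['L464N', 'V638I', 'G385Q'] -> total ['G385Q', 'L464N', 'V638I']
At Gamma: gained ['V192N', 'V823R'] -> total ['G385Q', 'L464N', 'V192N', 'V638I', 'V823R']
At Delta: gained ['T88V'] -> total ['G385Q', 'L464N', 'T88V', 'V192N', 'V638I', 'V823R']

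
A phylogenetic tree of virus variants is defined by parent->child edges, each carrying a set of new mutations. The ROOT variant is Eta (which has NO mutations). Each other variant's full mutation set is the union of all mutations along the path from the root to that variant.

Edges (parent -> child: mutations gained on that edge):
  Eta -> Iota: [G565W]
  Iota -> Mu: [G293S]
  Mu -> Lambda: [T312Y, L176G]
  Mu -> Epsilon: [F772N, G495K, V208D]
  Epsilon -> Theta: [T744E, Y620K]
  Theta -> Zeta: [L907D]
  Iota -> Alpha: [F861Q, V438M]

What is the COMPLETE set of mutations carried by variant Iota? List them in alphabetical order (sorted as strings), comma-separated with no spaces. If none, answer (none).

Answer: G565W

Derivation:
At Eta: gained [] -> total []
At Iota: gained ['G565W'] -> total ['G565W']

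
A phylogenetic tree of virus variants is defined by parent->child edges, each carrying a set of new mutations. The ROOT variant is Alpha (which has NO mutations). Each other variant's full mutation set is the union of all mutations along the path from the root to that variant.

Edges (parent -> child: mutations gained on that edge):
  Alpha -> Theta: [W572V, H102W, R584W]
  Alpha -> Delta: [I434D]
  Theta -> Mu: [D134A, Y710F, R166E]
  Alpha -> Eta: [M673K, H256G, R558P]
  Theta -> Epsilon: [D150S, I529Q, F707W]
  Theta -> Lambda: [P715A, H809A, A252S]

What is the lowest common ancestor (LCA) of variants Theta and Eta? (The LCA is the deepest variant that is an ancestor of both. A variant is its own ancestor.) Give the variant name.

Path from root to Theta: Alpha -> Theta
  ancestors of Theta: {Alpha, Theta}
Path from root to Eta: Alpha -> Eta
  ancestors of Eta: {Alpha, Eta}
Common ancestors: {Alpha}
Walk up from Eta: Eta (not in ancestors of Theta), Alpha (in ancestors of Theta)
Deepest common ancestor (LCA) = Alpha

Answer: Alpha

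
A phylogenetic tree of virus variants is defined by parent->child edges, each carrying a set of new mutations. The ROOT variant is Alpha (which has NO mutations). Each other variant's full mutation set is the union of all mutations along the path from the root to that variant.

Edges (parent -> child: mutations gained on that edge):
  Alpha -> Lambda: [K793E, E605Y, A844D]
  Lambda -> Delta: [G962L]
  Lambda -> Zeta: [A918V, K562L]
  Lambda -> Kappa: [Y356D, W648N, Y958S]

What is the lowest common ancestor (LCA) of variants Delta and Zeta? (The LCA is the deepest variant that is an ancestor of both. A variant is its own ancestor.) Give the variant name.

Path from root to Delta: Alpha -> Lambda -> Delta
  ancestors of Delta: {Alpha, Lambda, Delta}
Path from root to Zeta: Alpha -> Lambda -> Zeta
  ancestors of Zeta: {Alpha, Lambda, Zeta}
Common ancestors: {Alpha, Lambda}
Walk up from Zeta: Zeta (not in ancestors of Delta), Lambda (in ancestors of Delta), Alpha (in ancestors of Delta)
Deepest common ancestor (LCA) = Lambda

Answer: Lambda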